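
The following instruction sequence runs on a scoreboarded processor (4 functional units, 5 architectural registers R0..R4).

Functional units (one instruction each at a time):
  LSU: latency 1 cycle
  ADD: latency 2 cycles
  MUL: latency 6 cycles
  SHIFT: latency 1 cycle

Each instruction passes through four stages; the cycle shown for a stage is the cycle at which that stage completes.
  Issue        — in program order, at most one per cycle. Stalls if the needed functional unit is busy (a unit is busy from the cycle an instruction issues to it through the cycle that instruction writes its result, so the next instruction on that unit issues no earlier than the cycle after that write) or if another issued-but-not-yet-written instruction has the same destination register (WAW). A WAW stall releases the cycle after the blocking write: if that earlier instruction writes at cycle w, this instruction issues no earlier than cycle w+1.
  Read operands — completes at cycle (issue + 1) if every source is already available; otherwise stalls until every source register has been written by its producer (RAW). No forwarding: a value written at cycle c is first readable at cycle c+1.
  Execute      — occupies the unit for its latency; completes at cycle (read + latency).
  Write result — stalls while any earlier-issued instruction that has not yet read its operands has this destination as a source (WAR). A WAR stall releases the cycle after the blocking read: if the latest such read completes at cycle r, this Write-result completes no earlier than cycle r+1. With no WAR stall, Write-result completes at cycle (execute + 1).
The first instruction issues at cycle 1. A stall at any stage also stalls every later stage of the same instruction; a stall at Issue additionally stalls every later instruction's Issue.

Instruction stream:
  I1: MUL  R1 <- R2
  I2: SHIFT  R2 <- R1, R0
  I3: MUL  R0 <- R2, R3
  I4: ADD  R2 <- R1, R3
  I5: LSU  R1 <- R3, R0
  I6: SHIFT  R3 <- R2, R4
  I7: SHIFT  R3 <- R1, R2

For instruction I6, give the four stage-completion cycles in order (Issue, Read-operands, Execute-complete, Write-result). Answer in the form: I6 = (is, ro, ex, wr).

I6 = (15, 18, 19, 22)

cycle 1: I1 dispatched to MUL
cycle 2: I1 operands ready · I2 dispatched to SHIFT
cycle 8: I1 complete
cycle 9: R1←I1
cycle 10: I2 operands ready · I3 dispatched to MUL
cycle 11: I2 complete
cycle 12: R2←I2
cycle 13: I3 operands ready · I4 dispatched to ADD
cycle 14: I4 operands ready · I5 dispatched to LSU
cycle 15: I6 dispatched to SHIFT
cycle 16: I4 complete
cycle 17: R2←I4
cycle 18: I6 operands ready
cycle 19: I3 complete · I6 complete
cycle 20: R0←I3
cycle 21: I5 operands ready
cycle 22: I5 complete · R3←I6
cycle 23: R1←I5 · I7 dispatched to SHIFT
cycle 24: I7 operands ready
cycle 25: I7 complete
cycle 26: R3←I7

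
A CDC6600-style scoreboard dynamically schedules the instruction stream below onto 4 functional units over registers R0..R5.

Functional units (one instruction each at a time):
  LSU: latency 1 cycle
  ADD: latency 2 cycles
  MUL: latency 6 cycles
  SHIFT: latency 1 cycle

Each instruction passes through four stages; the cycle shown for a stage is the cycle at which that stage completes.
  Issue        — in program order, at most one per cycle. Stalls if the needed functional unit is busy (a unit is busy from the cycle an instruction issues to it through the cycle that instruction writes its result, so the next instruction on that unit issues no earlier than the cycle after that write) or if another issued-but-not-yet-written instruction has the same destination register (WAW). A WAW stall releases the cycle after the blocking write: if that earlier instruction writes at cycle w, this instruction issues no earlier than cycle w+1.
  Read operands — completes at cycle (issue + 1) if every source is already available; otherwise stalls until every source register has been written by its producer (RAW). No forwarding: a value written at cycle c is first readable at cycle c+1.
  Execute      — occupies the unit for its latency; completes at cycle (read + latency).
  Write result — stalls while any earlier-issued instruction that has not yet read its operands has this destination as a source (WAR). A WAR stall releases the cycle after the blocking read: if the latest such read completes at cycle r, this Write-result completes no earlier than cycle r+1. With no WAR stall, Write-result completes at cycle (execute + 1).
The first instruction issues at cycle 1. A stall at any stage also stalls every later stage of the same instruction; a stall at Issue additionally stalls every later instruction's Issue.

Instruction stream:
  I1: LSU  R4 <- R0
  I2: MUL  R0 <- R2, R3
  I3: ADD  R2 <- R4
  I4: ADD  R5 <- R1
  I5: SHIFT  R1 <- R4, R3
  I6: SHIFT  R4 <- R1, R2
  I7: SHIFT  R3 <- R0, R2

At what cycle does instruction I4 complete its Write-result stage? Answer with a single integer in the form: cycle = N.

I1  is:1  ro:2  ex:3  wr:4
I2  is:2  ro:3  ex:9  wr:10
I3  is:3  ro:5  ex:7  wr:8  — RAW R4: wait I1 write@4
I4  is:9  ro:10  ex:12  wr:13  — struct: ADD busy until I3 writes@8
I5  is:10  ro:11  ex:12  wr:13
I6  is:14  ro:15  ex:16  wr:17  — struct: SHIFT busy until I5 writes@13
I7  is:18  ro:19  ex:20  wr:21  — struct: SHIFT busy until I6 writes@17

cycle = 13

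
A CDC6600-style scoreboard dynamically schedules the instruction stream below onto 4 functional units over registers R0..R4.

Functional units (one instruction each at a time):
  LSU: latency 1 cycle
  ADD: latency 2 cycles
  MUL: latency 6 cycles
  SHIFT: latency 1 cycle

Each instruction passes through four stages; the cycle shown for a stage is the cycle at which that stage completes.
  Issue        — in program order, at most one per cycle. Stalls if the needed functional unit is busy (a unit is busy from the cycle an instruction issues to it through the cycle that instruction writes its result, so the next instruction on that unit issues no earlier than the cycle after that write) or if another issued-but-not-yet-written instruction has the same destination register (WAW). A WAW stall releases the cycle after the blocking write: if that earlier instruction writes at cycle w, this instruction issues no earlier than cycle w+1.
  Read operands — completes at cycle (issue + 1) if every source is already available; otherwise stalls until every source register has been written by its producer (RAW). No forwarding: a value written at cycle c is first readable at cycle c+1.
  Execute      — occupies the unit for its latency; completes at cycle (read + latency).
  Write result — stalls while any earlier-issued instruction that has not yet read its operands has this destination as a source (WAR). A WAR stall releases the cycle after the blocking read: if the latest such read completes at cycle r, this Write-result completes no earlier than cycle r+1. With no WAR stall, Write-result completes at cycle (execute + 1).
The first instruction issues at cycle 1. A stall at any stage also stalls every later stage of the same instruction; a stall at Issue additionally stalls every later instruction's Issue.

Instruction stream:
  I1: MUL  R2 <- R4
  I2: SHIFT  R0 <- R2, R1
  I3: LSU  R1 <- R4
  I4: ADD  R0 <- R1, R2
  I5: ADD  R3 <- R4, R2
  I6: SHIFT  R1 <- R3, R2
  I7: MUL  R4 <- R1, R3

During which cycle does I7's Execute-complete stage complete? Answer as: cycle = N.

I1  is:1  ro:2  ex:8  wr:9
I2  is:2  ro:10  ex:11  wr:12  — RAW R2: wait I1 write@9
I3  is:3  ro:4  ex:5  wr:11  — WAR R1: wait I2 read@10
I4  is:13  ro:14  ex:16  wr:17  — WAW R0: wait I2 write@12
I5  is:18  ro:19  ex:21  wr:22  — struct: ADD busy until I4 writes@17
I6  is:19  ro:23  ex:24  wr:25  — RAW R3: wait I5 write@22
I7  is:20  ro:26  ex:32  wr:33  — RAW R1: wait I6 write@25

cycle = 32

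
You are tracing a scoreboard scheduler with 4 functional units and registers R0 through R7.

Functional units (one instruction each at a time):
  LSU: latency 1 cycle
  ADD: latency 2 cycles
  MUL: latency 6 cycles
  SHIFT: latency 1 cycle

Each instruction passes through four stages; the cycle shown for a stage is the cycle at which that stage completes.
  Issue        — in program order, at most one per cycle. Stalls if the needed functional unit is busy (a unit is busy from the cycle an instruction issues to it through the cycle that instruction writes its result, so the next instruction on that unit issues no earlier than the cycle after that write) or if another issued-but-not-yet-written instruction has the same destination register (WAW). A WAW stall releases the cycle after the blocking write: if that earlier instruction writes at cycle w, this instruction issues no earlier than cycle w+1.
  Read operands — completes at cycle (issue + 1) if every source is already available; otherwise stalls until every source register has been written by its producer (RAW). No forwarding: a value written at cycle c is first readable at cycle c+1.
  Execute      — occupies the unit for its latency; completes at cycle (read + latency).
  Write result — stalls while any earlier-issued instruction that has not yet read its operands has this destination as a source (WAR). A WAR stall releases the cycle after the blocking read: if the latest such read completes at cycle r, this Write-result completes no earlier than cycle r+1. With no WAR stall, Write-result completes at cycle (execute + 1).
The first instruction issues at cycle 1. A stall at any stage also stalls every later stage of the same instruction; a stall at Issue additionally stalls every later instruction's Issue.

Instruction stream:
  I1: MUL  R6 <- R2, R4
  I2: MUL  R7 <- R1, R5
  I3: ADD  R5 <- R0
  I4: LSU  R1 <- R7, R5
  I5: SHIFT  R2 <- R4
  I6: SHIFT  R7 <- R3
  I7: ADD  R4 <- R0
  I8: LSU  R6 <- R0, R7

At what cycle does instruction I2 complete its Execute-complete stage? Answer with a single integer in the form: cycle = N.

I1: IS=1 RO=2 EX=8 WR=9
I2: IS=10 RO=11 EX=17 WR=18  [struct: MUL busy until I1 writes@9]
I3: IS=11 RO=12 EX=14 WR=15
I4: IS=12 RO=19 EX=20 WR=21  [RAW R7: wait I2 write@18]
I5: IS=13 RO=14 EX=15 WR=16
I6: IS=19 RO=20 EX=21 WR=22  [WAW R7: wait I2 write@18]
I7: IS=20 RO=21 EX=23 WR=24
I8: IS=22 RO=23 EX=24 WR=25  [struct: LSU busy until I4 writes@21]

cycle = 17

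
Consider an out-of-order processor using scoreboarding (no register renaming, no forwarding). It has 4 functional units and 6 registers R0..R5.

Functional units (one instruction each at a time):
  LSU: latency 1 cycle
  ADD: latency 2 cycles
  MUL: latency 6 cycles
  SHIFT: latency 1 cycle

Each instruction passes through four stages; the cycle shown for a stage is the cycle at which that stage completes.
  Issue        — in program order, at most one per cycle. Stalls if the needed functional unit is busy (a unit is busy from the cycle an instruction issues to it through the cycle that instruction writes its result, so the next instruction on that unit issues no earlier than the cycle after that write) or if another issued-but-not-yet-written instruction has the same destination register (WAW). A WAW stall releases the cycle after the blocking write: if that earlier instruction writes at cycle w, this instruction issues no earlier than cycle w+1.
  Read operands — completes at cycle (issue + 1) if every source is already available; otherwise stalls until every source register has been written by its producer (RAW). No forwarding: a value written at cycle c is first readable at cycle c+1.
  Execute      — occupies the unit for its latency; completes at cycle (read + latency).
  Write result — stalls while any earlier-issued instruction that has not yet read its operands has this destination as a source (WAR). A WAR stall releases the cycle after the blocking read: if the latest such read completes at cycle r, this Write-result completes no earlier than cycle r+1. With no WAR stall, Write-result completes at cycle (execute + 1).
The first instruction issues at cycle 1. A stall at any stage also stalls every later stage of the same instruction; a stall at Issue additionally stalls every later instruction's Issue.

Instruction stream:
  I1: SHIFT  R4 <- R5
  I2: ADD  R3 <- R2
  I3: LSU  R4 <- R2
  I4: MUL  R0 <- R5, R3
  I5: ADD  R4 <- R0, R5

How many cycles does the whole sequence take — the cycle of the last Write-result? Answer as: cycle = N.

cycle = 18

t=1  I1 issues→SHIFT
t=2  I1 reads; I2 issues→ADD
t=3  I1 exec-done; I2 reads
t=4  I1 writes R4
t=5  I2 exec-done; I3 issues→LSU
t=6  I2 writes R3; I3 reads; I4 issues→MUL
t=7  I3 exec-done; I4 reads
t=8  I3 writes R4
t=9  I5 issues→ADD
t=13  I4 exec-done
t=14  I4 writes R0
t=15  I5 reads
t=17  I5 exec-done
t=18  I5 writes R4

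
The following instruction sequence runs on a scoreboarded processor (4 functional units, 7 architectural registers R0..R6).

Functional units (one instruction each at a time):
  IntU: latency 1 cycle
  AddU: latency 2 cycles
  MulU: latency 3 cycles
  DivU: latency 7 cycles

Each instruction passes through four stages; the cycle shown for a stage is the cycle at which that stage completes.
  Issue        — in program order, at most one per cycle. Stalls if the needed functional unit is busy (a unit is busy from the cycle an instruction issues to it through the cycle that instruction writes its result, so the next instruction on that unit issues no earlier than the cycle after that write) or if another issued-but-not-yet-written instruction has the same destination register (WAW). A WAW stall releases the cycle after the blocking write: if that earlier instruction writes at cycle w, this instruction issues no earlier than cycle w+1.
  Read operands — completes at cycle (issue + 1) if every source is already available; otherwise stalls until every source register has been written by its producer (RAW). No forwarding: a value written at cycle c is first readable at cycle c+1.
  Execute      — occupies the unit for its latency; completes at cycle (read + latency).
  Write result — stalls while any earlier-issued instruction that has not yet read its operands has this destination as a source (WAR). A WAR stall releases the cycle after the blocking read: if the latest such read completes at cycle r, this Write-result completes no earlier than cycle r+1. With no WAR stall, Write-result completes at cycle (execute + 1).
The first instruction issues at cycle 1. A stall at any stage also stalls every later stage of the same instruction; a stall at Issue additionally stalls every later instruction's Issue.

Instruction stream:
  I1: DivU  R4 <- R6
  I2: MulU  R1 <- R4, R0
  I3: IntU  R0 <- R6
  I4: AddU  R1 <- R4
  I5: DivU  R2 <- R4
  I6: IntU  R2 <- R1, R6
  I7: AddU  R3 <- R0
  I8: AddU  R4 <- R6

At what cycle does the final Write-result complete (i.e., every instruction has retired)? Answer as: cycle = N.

cycle = 37

c1: I1→DivU
c2: I1 RO; I2→MulU
c3: I3→IntU
c4: I3 RO
c5: I3 EX
c9: I1 EX
c10: I1 WR R4
c11: I2 RO
c12: I3 WR R0
c14: I2 EX
c15: I2 WR R1
c16: I4→AddU
c17: I4 RO; I5→DivU
c18: I5 RO
c19: I4 EX
c20: I4 WR R1
c25: I5 EX
c26: I5 WR R2
c27: I6→IntU
c28: I6 RO; I7→AddU
c29: I6 EX; I7 RO
c30: I6 WR R2
c31: I7 EX
c32: I7 WR R3
c33: I8→AddU
c34: I8 RO
c36: I8 EX
c37: I8 WR R4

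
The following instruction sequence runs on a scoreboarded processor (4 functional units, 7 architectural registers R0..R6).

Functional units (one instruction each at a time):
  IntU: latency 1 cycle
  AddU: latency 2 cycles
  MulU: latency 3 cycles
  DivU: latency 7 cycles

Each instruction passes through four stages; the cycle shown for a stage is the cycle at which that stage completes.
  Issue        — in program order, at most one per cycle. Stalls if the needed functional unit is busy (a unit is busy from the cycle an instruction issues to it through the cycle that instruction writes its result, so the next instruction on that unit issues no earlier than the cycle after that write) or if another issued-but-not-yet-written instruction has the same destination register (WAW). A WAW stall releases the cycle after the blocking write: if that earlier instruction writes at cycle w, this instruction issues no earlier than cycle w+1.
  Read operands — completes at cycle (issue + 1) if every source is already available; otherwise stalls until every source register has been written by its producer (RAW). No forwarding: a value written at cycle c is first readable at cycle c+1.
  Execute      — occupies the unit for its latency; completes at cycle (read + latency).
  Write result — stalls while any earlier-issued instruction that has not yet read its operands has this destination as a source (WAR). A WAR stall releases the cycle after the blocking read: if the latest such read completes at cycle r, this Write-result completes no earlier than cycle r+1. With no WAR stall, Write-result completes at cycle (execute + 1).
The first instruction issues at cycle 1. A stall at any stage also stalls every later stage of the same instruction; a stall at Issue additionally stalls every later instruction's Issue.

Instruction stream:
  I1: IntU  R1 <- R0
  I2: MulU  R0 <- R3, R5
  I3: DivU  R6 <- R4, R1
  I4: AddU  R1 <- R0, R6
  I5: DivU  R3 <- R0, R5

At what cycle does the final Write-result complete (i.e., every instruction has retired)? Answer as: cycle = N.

I1: IS=1 RO=2 EX=3 WR=4
I2: IS=2 RO=3 EX=6 WR=7
I3: IS=3 RO=5 EX=12 WR=13  [RAW R1: wait I1 write@4]
I4: IS=5 RO=14 EX=16 WR=17  [WAW R1: wait I1 write@4; RAW R6: wait I3 write@13]
I5: IS=14 RO=15 EX=22 WR=23  [struct: DivU busy until I3 writes@13]

cycle = 23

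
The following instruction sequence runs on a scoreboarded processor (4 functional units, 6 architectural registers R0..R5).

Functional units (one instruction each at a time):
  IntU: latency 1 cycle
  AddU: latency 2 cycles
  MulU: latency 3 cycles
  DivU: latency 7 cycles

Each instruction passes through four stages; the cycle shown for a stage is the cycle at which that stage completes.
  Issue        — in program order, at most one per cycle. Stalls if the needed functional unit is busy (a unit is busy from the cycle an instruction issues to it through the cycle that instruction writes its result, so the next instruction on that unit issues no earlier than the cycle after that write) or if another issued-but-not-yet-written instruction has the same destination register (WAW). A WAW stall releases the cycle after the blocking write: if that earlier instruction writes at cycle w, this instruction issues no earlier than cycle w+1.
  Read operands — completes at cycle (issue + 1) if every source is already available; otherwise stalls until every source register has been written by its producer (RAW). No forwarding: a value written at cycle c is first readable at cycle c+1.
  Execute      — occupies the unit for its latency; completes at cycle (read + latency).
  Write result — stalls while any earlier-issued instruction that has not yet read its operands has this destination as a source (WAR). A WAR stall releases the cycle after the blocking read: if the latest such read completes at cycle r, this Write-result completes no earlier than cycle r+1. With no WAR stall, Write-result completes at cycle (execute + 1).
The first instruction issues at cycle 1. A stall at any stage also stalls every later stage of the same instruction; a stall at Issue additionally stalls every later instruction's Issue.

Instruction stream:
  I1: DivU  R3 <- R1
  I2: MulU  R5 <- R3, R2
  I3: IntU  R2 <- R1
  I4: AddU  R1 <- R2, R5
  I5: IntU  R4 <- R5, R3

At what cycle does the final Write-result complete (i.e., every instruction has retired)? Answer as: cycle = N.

I1  is:1  ro:2  ex:9  wr:10
I2  is:2  ro:11  ex:14  wr:15  — RAW R3: wait I1 write@10
I3  is:3  ro:4  ex:5  wr:12  — WAR R2: wait I2 read@11
I4  is:4  ro:16  ex:18  wr:19  — RAW R5: wait I2 write@15
I5  is:13  ro:16  ex:17  wr:18  — struct: IntU busy until I3 writes@12, RAW R5: wait I2 write@15

cycle = 19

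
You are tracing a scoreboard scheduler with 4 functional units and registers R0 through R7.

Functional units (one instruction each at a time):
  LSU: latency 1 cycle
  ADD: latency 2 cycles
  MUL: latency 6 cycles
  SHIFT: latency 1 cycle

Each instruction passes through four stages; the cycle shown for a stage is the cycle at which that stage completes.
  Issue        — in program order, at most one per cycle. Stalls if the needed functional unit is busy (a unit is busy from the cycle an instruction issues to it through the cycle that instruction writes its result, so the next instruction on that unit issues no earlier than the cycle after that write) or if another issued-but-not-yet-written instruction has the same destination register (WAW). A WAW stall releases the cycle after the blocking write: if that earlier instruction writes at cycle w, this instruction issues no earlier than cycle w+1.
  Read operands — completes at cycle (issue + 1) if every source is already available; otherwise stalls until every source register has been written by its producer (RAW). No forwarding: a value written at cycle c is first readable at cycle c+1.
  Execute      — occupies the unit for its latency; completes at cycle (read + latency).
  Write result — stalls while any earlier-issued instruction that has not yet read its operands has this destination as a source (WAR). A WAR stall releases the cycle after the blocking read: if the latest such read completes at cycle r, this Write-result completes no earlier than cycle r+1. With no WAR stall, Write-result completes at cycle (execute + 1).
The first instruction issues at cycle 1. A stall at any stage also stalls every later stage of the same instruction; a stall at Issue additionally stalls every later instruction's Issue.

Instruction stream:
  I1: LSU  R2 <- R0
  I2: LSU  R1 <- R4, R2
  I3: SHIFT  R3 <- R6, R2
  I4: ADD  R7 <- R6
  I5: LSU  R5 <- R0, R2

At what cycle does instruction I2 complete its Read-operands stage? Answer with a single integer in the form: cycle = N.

cycle = 6

cycle 1: I1 dispatched to LSU
cycle 2: I1 operands ready
cycle 3: I1 complete
cycle 4: R2←I1
cycle 5: I2 dispatched to LSU
cycle 6: I2 operands ready · I3 dispatched to SHIFT
cycle 7: I2 complete · I3 operands ready · I4 dispatched to ADD
cycle 8: R1←I2 · I3 complete · I4 operands ready
cycle 9: R3←I3 · I5 dispatched to LSU
cycle 10: I4 complete · I5 operands ready
cycle 11: R7←I4 · I5 complete
cycle 12: R5←I5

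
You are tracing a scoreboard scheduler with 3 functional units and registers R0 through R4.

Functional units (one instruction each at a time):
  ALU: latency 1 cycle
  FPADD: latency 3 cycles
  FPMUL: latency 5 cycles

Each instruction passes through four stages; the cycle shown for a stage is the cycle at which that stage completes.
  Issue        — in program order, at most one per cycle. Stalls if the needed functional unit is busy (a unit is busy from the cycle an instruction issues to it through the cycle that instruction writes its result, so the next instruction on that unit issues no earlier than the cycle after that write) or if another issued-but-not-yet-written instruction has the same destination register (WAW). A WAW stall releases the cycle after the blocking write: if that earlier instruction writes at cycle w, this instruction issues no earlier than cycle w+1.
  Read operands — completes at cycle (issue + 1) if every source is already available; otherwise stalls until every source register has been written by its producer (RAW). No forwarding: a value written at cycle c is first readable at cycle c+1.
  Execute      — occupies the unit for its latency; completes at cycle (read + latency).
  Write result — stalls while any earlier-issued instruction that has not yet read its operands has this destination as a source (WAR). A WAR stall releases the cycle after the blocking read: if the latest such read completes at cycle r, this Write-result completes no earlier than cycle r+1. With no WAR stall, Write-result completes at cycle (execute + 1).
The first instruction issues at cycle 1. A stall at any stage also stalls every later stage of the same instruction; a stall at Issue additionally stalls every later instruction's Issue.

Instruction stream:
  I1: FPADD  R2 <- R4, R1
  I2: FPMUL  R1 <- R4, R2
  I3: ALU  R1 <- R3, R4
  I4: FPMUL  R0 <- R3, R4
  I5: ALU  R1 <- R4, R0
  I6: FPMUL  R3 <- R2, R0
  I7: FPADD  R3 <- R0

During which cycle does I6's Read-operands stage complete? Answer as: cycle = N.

cycle = 24

t=1  I1 issues→FPADD
t=2  I1 reads | I2 issues→FPMUL
t=5  I1 exec-done
t=6  I1 writes R2
t=7  I2 reads
t=12  I2 exec-done
t=13  I2 writes R1
t=14  I3 issues→ALU
t=15  I3 reads | I4 issues→FPMUL
t=16  I3 exec-done | I4 reads
t=17  I3 writes R1
t=18  I5 issues→ALU
t=21  I4 exec-done
t=22  I4 writes R0
t=23  I5 reads | I6 issues→FPMUL
t=24  I5 exec-done | I6 reads
t=25  I5 writes R1
t=29  I6 exec-done
t=30  I6 writes R3
t=31  I7 issues→FPADD
t=32  I7 reads
t=35  I7 exec-done
t=36  I7 writes R3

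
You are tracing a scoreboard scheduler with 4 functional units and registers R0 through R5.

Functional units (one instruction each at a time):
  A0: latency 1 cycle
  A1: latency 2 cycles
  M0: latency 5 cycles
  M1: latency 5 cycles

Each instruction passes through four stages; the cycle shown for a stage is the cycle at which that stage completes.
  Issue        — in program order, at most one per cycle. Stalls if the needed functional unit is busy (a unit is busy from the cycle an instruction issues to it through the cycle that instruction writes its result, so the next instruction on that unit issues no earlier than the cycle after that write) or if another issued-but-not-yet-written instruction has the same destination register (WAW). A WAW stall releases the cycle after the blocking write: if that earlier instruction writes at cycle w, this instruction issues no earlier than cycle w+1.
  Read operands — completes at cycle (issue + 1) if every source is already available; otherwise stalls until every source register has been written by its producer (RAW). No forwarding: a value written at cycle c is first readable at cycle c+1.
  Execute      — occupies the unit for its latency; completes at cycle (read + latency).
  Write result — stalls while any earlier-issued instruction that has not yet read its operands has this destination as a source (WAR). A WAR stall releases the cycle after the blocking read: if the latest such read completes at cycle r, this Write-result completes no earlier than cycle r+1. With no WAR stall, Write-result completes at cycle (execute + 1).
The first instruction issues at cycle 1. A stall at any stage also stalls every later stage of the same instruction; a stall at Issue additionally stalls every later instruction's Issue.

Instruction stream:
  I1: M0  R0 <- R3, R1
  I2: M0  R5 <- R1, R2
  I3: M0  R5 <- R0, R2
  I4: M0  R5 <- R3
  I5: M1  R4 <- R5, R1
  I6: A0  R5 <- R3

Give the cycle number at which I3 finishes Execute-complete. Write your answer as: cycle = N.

1) issue 1, read 2, done 7, write 8
2) issue 9, read 10, done 15, write 16  <struct: M0 busy until I1 writes@8>
3) issue 17, read 18, done 23, write 24  <struct: M0 busy until I2 writes@16>
4) issue 25, read 26, done 31, write 32  <struct: M0 busy until I3 writes@24>
5) issue 26, read 33, done 38, write 39  <RAW R5: wait I4 write@32>
6) issue 33, read 34, done 35, write 36  <WAW R5: wait I4 write@32>

cycle = 23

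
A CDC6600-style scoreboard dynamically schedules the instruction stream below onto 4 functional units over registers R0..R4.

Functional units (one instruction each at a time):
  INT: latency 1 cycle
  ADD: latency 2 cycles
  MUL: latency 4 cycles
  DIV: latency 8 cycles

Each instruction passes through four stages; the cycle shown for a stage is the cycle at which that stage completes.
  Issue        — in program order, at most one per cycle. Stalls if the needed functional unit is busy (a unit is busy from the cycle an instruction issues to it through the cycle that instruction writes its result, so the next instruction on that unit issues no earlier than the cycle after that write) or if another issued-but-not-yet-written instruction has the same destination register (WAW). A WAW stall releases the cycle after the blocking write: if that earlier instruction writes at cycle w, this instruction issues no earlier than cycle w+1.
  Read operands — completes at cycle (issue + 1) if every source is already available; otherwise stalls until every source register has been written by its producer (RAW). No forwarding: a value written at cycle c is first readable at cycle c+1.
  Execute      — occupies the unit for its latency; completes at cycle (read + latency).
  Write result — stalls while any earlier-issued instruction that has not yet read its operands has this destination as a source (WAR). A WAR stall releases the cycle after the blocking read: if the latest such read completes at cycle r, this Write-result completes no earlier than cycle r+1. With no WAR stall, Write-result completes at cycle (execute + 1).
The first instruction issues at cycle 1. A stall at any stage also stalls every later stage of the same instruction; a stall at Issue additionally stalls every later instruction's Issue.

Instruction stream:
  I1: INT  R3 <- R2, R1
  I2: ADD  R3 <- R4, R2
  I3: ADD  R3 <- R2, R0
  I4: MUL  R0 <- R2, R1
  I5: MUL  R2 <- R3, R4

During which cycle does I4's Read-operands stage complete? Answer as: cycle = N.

[I1] 1/2/3/4
[I2] 5/6/8/9  (WAW R3: wait I1 write@4)
[I3] 10/11/13/14  (struct: ADD busy until I2 writes@9)
[I4] 11/12/16/17
[I5] 18/19/23/24  (struct: MUL busy until I4 writes@17)

cycle = 12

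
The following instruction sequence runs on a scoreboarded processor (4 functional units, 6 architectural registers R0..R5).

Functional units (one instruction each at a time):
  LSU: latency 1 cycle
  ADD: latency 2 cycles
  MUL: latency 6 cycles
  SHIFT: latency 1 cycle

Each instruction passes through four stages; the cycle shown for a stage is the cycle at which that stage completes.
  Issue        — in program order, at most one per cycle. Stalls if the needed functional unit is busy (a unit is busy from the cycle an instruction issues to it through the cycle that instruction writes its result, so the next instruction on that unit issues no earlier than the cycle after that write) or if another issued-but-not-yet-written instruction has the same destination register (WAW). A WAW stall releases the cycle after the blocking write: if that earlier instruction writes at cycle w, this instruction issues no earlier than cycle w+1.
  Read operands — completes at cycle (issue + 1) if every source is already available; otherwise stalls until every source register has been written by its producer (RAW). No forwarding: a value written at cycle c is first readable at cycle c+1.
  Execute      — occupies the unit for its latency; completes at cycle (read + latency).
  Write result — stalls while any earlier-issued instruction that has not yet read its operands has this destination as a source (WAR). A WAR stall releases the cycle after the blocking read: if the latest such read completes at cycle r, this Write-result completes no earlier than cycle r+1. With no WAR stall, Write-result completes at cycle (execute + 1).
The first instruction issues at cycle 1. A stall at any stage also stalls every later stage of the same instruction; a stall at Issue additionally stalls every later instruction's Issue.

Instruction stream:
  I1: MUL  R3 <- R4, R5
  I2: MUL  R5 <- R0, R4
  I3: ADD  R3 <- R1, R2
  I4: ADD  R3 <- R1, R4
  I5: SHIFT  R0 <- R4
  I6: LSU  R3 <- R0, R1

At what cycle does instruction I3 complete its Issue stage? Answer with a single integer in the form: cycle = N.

cycle = 11

t=1  I1 issues→MUL
t=2  I1 reads
t=8  I1 exec-done
t=9  I1 writes R3
t=10  I2 issues→MUL
t=11  I2 reads, I3 issues→ADD
t=12  I3 reads
t=14  I3 exec-done
t=15  I3 writes R3
t=16  I4 issues→ADD
t=17  I2 exec-done, I4 reads, I5 issues→SHIFT
t=18  I2 writes R5, I5 reads
t=19  I4 exec-done, I5 exec-done
t=20  I4 writes R3, I5 writes R0
t=21  I6 issues→LSU
t=22  I6 reads
t=23  I6 exec-done
t=24  I6 writes R3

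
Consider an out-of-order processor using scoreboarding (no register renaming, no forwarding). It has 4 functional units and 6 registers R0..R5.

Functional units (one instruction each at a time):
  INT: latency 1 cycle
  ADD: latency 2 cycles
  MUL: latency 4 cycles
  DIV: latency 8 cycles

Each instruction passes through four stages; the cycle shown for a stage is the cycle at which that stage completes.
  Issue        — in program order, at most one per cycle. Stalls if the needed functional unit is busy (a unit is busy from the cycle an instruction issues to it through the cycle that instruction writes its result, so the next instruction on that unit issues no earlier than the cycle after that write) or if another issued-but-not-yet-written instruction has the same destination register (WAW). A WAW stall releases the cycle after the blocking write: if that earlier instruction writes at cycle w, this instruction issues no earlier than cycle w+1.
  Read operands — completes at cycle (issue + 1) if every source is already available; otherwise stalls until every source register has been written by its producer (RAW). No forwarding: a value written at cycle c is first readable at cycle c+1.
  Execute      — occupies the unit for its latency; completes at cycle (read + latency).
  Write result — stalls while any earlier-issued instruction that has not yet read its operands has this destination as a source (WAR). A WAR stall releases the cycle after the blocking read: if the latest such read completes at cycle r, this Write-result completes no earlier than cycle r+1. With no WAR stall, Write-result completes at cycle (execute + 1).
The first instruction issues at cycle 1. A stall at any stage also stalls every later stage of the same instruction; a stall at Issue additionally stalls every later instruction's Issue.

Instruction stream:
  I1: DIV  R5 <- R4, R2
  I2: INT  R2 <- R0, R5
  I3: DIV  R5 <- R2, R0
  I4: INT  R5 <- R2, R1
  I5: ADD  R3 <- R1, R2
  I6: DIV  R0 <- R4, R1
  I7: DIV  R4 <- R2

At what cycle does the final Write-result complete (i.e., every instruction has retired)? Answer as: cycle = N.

cycle 1: I1 dispatched to DIV
cycle 2: I1 operands ready | I2 dispatched to INT
cycle 10: I1 complete
cycle 11: R5←I1
cycle 12: I2 operands ready | I3 dispatched to DIV
cycle 13: I2 complete
cycle 14: R2←I2
cycle 15: I3 operands ready
cycle 23: I3 complete
cycle 24: R5←I3
cycle 25: I4 dispatched to INT
cycle 26: I4 operands ready | I5 dispatched to ADD
cycle 27: I4 complete | I5 operands ready | I6 dispatched to DIV
cycle 28: R5←I4 | I6 operands ready
cycle 29: I5 complete
cycle 30: R3←I5
cycle 36: I6 complete
cycle 37: R0←I6
cycle 38: I7 dispatched to DIV
cycle 39: I7 operands ready
cycle 47: I7 complete
cycle 48: R4←I7

cycle = 48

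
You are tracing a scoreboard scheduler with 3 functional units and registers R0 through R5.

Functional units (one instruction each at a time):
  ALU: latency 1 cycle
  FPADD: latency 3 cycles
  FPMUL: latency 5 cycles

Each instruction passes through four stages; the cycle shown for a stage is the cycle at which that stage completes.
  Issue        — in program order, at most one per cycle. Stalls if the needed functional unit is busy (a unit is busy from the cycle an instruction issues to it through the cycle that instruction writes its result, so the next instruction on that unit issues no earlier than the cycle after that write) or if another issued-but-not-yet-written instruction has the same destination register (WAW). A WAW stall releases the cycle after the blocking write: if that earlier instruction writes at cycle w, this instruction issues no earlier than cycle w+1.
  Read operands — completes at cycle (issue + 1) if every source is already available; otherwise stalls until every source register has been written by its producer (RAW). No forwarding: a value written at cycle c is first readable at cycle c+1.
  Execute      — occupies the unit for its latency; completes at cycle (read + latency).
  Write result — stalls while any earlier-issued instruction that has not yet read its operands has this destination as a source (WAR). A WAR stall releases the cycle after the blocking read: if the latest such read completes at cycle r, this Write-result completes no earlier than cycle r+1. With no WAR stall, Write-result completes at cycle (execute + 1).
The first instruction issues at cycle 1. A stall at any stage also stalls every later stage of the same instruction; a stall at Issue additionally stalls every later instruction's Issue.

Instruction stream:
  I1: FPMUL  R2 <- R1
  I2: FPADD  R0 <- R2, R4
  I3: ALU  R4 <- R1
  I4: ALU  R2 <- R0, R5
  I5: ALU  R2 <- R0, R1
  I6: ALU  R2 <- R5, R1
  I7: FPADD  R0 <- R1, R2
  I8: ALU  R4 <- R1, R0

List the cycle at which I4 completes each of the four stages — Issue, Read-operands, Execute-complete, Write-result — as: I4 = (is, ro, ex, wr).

I4 = (11, 14, 15, 16)

[I1] 1/2/7/8
[I2] 2/9/12/13  (RAW R2: wait I1 write@8)
[I3] 3/4/5/10  (WAR R4: wait I2 read@9)
[I4] 11/14/15/16  (struct: ALU busy until I3 writes@10; RAW R0: wait I2 write@13)
[I5] 17/18/19/20  (struct: ALU busy until I4 writes@16)
[I6] 21/22/23/24  (struct: ALU busy until I5 writes@20)
[I7] 22/25/28/29  (RAW R2: wait I6 write@24)
[I8] 25/30/31/32  (struct: ALU busy until I6 writes@24; RAW R0: wait I7 write@29)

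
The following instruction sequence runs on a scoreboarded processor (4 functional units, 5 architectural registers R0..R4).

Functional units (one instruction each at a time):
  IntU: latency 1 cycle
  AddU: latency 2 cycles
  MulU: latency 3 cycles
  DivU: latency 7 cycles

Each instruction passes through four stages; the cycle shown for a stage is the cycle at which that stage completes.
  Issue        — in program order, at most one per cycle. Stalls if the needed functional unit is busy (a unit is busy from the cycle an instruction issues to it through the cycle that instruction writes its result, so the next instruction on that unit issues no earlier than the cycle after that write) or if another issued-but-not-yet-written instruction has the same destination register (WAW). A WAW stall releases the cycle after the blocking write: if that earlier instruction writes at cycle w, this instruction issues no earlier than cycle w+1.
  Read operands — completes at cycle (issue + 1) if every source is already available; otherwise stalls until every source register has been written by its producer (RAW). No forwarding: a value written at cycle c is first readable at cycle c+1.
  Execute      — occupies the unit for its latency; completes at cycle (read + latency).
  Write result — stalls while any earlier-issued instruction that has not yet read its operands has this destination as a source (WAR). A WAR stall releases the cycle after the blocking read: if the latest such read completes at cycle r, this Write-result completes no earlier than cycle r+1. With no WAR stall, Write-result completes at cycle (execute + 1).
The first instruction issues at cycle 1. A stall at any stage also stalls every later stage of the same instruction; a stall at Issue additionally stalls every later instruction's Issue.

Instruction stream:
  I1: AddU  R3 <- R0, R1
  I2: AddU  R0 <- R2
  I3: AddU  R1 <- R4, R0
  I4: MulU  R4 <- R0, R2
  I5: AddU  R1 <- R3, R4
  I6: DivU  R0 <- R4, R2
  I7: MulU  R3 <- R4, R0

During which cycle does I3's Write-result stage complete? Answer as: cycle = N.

cycle = 15

I1  is:1  ro:2  ex:4  wr:5
I2  is:6  ro:7  ex:9  wr:10  — struct: AddU busy until I1 writes@5
I3  is:11  ro:12  ex:14  wr:15  — struct: AddU busy until I2 writes@10
I4  is:12  ro:13  ex:16  wr:17
I5  is:16  ro:18  ex:20  wr:21  — struct: AddU busy until I3 writes@15, RAW R4: wait I4 write@17
I6  is:17  ro:18  ex:25  wr:26
I7  is:18  ro:27  ex:30  wr:31  — RAW R0: wait I6 write@26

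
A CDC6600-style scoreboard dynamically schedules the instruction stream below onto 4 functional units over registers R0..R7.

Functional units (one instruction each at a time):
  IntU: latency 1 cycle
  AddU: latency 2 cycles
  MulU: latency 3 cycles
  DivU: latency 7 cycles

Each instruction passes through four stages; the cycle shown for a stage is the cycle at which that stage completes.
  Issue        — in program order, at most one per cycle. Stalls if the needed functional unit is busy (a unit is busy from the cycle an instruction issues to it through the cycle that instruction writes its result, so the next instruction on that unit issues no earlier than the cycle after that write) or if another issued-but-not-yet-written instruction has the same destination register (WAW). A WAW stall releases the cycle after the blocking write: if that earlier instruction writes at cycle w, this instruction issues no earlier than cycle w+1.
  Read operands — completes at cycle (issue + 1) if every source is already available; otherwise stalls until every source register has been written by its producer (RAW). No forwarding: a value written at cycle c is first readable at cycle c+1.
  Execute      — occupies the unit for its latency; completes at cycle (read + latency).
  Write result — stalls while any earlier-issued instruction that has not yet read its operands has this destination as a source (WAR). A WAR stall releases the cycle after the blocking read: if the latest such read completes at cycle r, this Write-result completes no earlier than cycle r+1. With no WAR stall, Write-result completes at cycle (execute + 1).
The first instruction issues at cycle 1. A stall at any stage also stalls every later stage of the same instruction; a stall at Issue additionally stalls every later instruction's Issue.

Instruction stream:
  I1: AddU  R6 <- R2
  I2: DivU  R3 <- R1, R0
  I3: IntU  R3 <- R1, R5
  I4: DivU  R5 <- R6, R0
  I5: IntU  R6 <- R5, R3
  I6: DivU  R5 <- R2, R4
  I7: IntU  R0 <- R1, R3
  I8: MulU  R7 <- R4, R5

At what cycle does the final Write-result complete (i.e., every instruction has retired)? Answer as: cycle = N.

cycle = 37

t=1  issue I1 (AddU)
t=2  I1 read-ops; issue I2 (DivU)
t=3  I2 read-ops
t=4  I1 finished on AddU
t=5  I1→R6
t=10  I2 finished on DivU
t=11  I2→R3
t=12  issue I3 (IntU)
t=13  I3 read-ops; issue I4 (DivU)
t=14  I3 finished on IntU; I4 read-ops
t=15  I3→R3
t=16  issue I5 (IntU)
t=21  I4 finished on DivU
t=22  I4→R5
t=23  I5 read-ops; issue I6 (DivU)
t=24  I5 finished on IntU; I6 read-ops
t=25  I5→R6
t=26  issue I7 (IntU)
t=27  I7 read-ops; issue I8 (MulU)
t=28  I7 finished on IntU
t=29  I7→R0
t=31  I6 finished on DivU
t=32  I6→R5
t=33  I8 read-ops
t=36  I8 finished on MulU
t=37  I8→R7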